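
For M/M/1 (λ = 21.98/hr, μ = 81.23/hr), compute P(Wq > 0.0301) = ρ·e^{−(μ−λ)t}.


ρ = 21.98/81.23 = 0.2706
P(Wq > t) = ρ·e^{−(μ−λ)t} = 0.2706·e^{−1.7834}
= 0.2706·0.168062 = 0.045476

Final: 0.045476


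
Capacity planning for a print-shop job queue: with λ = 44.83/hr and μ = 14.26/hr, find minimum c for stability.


Stability requires cμ > λ ⇔ c > λ/μ.
λ/μ = 44.83/14.26 = 3.1438
Minimum integer c = ⌊3.1438⌋ + 1 = 4
Check: 4·14.26 = 57.04 > 44.83, while 3·14.26 = 42.78 ≤ 44.83

Final: 4 servers


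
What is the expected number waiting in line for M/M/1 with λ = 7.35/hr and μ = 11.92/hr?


ρ = 7.35/11.92 = 0.6166
Lq = ρ²/(1−ρ) = 0.3802/0.3834 = 0.9917

Final: 0.9917


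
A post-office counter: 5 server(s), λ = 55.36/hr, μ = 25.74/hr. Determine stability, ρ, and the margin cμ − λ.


Total capacity cμ = 5·25.74 = 128.70/hr
ρ = λ/(cμ) = 55.36/128.70 = 0.4301
Stable ⇔ ρ < 1: YES
Spare capacity = cμ − λ = 128.70 − 55.36 = 73.34/hr

Final: ρ = 0.4301; stable; margin = 73.34/hr


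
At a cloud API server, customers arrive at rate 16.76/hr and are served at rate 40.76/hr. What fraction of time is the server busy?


ρ = λ/μ = 16.76/40.76 = 0.4112

Final: 0.4112


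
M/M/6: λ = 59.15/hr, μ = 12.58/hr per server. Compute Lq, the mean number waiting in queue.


a = λ/μ = 4.7019; ρ = a/6 = 0.7837
P₀ = 0.006995
Lq = P₀·a^c·ρ / (c!·(1−ρ)²) = 0.006995·10805.49451·0.7837/(720·0.04681)
= 1.75751

Final: 1.75751


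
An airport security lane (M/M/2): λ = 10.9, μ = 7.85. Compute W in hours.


a = 1.3885; ρ = 0.6943; P₀ = 0.180451
Lq = P₀·a^c·ρ/(c!(1−ρ)²) = 1.29207
Wq = Lq/λ = 1.29207/10.9 = 0.11854 hr
W = Wq + 1/μ = 0.11854 + 0.12739 = 0.24593 hr

Final: 0.24593 hr


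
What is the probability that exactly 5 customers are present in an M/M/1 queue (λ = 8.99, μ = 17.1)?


ρ = 8.99/17.1 = 0.5257
P_n = (1−ρ)·ρ^n = (1 − 0.5257)·0.5257^5 = 0.4743·0.040162 = 0.019048

Final: 0.019048


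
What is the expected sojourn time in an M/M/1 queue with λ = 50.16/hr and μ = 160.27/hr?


W = 1/(μ−λ) = 1/(160.27 − 50.16) = 1/110.11 = 0.009082 hr

Final: 0.009082 hr


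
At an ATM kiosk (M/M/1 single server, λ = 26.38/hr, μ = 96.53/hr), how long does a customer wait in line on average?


ρ = 26.38/96.53 = 0.2733
Wq = ρ/(μ−λ) = 0.2733/(96.53 − 26.38) = 0.2733/70.15 = 0.003896 hr

Final: 0.003896 hr


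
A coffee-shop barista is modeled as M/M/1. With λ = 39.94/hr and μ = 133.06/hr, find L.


ρ = λ/μ = 39.94/133.06 = 0.3002
L = ρ/(1−ρ) = 0.3002/(1 − 0.3002) = 0.3002/0.6998 = 0.4289

Final: 0.4289


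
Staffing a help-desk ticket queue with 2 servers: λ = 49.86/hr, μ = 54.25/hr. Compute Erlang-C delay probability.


a = λ/μ = 0.9191; ρ = a/2 = 0.4595
P₀ = 0.370296 (from M/M/c formula)
C(c,a) = [a^c/(c!(1−ρ))]·P₀ = [0.84470/(2·0.5405)]·0.370296
= 0.78147·0.370296 = 0.289374

Final: 0.289374


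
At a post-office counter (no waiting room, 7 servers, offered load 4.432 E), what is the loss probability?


B(c,a) = (a^c/c!) / Σ_{k=0}^{c} a^k/k!
a^7/7! = 6.664502
Σ terms (k=0..7): 1.00000 + 4.43200 + 9.82131 + 14.50935 + 16.07636 + 14.25009 + 10.52606 + 6.66450 = 77.279679
B = 6.664502/77.279679 = 0.086239

Final: 0.086239


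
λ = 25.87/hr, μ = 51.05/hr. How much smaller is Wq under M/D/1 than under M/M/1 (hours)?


ρ = 25.87/51.05 = 0.5068
Wq(M/M/1) = ρ/(μ−λ) = 0.5068/25.18 = 0.02013 hr
Wq(M/D/1) = ρ/(2(μ−λ)) = 0.01006 hr
Savings = 0.02013 − 0.01006 = 0.01006 hr

Final: 0.01006 hr


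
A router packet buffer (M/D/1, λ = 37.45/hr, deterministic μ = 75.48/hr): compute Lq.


ρ = 37.45/75.48 = 0.4962
M/D/1: Lq = ρ²/(2(1−ρ)) = 0.2462/(2·0.5038) = 0.24430

Final: 0.24430


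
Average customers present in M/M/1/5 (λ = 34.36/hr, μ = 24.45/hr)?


ρ = 34.36/24.45 = 1.4053
L = ρ[1 − (K+1)ρ^K + Kρ^(K+1)] / [(1−ρ)(1−ρ^(K+1))]
Numerator: 1.4053·(1 − 6·5.481147 + 5·7.702749) = 9.312843
Denominator: (-0.4053)·(-6.702749) = 2.716738
L = 9.312843/2.716738 = 3.4280

Final: 3.4280


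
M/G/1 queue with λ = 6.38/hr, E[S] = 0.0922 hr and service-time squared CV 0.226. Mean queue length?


ρ = λ·E[S] = 6.38·0.0922 = 0.5882
Lq = ρ²(1+C_s²)/(2(1−ρ)) = 0.3460·(1+0.226)/(2·0.4118)
= 0.3460·1.2260/0.8235 = 0.51513

Final: 0.51513


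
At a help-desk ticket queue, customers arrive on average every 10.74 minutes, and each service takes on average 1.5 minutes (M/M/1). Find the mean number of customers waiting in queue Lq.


λ = 60/10.74 = 5.5866 /hr
μ = 60/1.5 = 40.0000 /hr
ρ = λ/μ = 5.5866/40.0000 = 0.1397
Lq = ρ²/(1−ρ) = 0.01951/0.8603 = 0.02267

Final: 0.02267


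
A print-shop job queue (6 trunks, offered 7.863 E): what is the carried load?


B(6,7.863) = 0.382217 (Erlang-B)
Carried load = a(1 − B) = 7.863·(1 − 0.382217) = 7.863·0.617783 = 4.8576 E

Final: 4.8576 Erlangs


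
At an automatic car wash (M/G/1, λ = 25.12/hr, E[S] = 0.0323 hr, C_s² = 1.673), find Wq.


ρ = λ·E[S] = 25.12·0.0323 = 0.8114
E[S²] = E[S]²(1+C_s²) = 0.0323²·(1+1.673) = 0.002789
Wq = λ·E[S²]/(2(1−ρ)) = 25.12·0.002789/(2·0.1886) = 0.18569 hr

Final: 0.18569 hr


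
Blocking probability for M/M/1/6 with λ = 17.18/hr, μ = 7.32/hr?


ρ = λ/μ = 17.18/7.32 = 2.3470
P_K = (1−ρ)ρ^K/(1−ρ^(K+1)) = (-1.3470·167.136949)/(1 − 392.269506)
= -225.132557/-391.269506 = 0.575390

Final: 0.575390


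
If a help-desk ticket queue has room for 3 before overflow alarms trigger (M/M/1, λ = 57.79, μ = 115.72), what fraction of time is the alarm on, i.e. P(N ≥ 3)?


ρ = 57.79/115.72 = 0.4994
P(N ≥ n) = ρ^n = 0.4994^3 = 0.124547

Final: 0.124547


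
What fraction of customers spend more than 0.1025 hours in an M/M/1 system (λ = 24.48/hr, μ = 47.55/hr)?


W ~ Exponential(μ−λ) for M/M/1.
μ − λ = 47.55 − 24.48 = 23.0700
P(W > t) = e^{−(μ−λ)t} = e^{−2.3647} = 0.093980

Final: 0.093980


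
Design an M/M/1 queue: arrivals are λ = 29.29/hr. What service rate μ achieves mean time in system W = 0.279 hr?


W = 1/(μ−λ) ⇒ μ − λ = 1/W = 1/0.279 = 3.5842
μ = λ + 1/W = 29.29 + 3.5842 = 32.8742 per hr

Final: 32.8742 /hr


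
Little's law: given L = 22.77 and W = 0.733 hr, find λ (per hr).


λ = L/W = 22.77/0.733 = 31.0641 /hr

Final: 31.0641 /hr


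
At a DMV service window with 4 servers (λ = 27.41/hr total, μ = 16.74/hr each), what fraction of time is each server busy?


ρ = λ/(cμ) = 27.41/(4·16.74) = 27.41/66.96 = 0.4093

Final: 0.4093


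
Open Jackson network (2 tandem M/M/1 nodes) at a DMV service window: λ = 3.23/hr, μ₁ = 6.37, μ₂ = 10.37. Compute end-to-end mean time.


Each node sees arrival rate λ = 3.23/hr (tandem ⇒ throughput preserved).
W₁ = 1/(μ₁−λ) = 1/(6.37−3.23) = 0.31847 hr
W₂ = 1/(μ₂−λ) = 1/(10.37−3.23) = 0.14006 hr
W_total = W₁ + W₂ = 0.31847 + 0.14006 = 0.45853 hr

Final: 0.45853 hr


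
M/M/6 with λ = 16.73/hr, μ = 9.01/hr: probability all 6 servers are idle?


a = λ/μ = 16.73/9.01 = 1.8568; ρ = a/c = 0.3095
Σ_{k=0}^{5} a^k/k! (terms k=0..5) = 1.00000 + 1.85683 + 1.72390 + 1.06699 + 0.49531 + 0.18394 = 6.32697
Tail: a^6/(6!(1−ρ)) = 40.98519/(720·0.6905) = 0.08244
P₀ = 1/(6.32697 + 0.08244) = 1/6.40940 = 0.156021

Final: 0.156021


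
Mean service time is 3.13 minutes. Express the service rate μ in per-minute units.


μ = 1/(service time) in consistent units.
1 minute = 1 min, so μ = 1/3.13 = 0.3195 per minute

Final: 0.3195 /min


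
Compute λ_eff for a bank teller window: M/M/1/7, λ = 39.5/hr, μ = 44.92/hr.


ρ = 0.8793; P_K = (1−ρ)ρ^7/(1−ρ^8) = 0.076345
λ_eff = λ(1 − P_K) = 39.5·(1 − 0.076345) = 39.5·0.923655 = 36.4844 /hr

Final: 36.4844 /hr


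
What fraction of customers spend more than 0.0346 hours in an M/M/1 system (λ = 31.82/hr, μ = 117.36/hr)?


W ~ Exponential(μ−λ) for M/M/1.
μ − λ = 117.36 − 31.82 = 85.5400
P(W > t) = e^{−(μ−λ)t} = e^{−2.9597} = 0.051835

Final: 0.051835


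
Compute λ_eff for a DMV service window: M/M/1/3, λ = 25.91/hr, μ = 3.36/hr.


ρ = 7.7113; P_K = (1−ρ)ρ^3/(1−ρ^4) = 0.870567
λ_eff = λ(1 − P_K) = 25.91·(1 − 0.870567) = 25.91·0.129433 = 3.3536 /hr

Final: 3.3536 /hr


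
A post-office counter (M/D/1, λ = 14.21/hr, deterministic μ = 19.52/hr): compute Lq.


ρ = 14.21/19.52 = 0.7280
M/D/1: Lq = ρ²/(2(1−ρ)) = 0.5299/(2·0.2720) = 0.97406

Final: 0.97406


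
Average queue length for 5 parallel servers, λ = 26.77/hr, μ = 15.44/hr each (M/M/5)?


a = λ/μ = 1.7338; ρ = a/5 = 0.3468
P₀ = 0.175997
Lq = P₀·a^c·ρ / (c!·(1−ρ)²) = 0.175997·15.66770·0.3468/(120·0.42672)
= 0.01867

Final: 0.01867


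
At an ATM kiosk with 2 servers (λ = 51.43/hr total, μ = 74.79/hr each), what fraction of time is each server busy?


ρ = λ/(cμ) = 51.43/(2·74.79) = 51.43/149.58 = 0.3438

Final: 0.3438


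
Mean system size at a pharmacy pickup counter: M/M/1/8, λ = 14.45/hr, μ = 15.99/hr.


ρ = 14.45/15.99 = 0.9037
L = ρ[1 − (K+1)ρ^K + Kρ^(K+1)] / [(1−ρ)(1−ρ^(K+1))]
Numerator: 0.9037·(1 − 9·0.444790 + 8·0.401952) = 0.192041
Denominator: (0.09631)·(0.598048) = 0.057598
L = 0.192041/0.057598 = 3.3342

Final: 3.3342


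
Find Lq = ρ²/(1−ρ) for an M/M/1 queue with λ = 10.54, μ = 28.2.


ρ = 10.54/28.2 = 0.3738
Lq = ρ²/(1−ρ) = 0.1397/0.6262 = 0.2231

Final: 0.2231


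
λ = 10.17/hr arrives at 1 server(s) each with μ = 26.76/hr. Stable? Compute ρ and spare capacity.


Total capacity cμ = 1·26.76 = 26.76/hr
ρ = λ/(cμ) = 10.17/26.76 = 0.3800
Stable ⇔ ρ < 1: YES
Spare capacity = cμ − λ = 26.76 − 10.17 = 16.59/hr

Final: ρ = 0.3800; stable; margin = 16.59/hr


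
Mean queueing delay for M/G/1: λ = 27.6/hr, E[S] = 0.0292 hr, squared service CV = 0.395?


ρ = λ·E[S] = 27.6·0.0292 = 0.8059
E[S²] = E[S]²(1+C_s²) = 0.0292²·(1+0.395) = 0.001189
Wq = λ·E[S²]/(2(1−ρ)) = 27.6·0.001189/(2·0.1941) = 0.08457 hr

Final: 0.08457 hr


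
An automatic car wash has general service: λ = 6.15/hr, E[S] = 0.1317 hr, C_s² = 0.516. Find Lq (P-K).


ρ = λ·E[S] = 6.15·0.1317 = 0.8100
Lq = ρ²(1+C_s²)/(2(1−ρ)) = 0.6560·(1+0.516)/(2·0.1900)
= 0.6560·1.5160/0.3801 = 2.61658

Final: 2.61658


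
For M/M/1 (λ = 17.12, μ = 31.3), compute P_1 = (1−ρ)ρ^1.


ρ = 17.12/31.3 = 0.5470
P_n = (1−ρ)·ρ^n = (1 − 0.5470)·0.5470^1 = 0.4530·0.546965 = 0.247794

Final: 0.247794


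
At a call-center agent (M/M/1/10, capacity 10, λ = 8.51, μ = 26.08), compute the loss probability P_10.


ρ = λ/μ = 8.51/26.08 = 0.3263
P_K = (1−ρ)ρ^K/(1−ρ^(K+1)) = (0.6737·0.00001368)/(1 − 0.000004465)
= 0.000009219/0.999996 = 0.000009219

Final: 0.000009219


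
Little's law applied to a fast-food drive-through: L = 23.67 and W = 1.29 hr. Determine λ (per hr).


λ = L/W = 23.67/1.29 = 18.3488 /hr

Final: 18.3488 /hr


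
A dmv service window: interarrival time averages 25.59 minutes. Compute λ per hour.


λ = 1/(interarrival time) in consistent units.
1 hour = 60 min, so λ = 60/25.59 = 2.3447 per hour

Final: 2.3447 /hr


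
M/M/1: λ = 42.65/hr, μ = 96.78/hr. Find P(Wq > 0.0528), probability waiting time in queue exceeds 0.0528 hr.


ρ = 42.65/96.78 = 0.4407
P(Wq > t) = ρ·e^{−(μ−λ)t} = 0.4407·e^{−2.8581}
= 0.4407·0.057380 = 0.025287

Final: 0.025287


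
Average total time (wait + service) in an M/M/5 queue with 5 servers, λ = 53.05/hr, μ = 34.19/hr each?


a = 1.5516; ρ = 0.3103; P₀ = 0.211498
Lq = P₀·a^c·ρ/(c!(1−ρ)²) = 0.01034
Wq = Lq/λ = 0.01034/53.05 = 0.0001949 hr
W = Wq + 1/μ = 0.0001949 + 0.02925 = 0.02944 hr

Final: 0.02944 hr


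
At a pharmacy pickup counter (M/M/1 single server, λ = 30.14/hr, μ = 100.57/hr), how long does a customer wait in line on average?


ρ = 30.14/100.57 = 0.2997
Wq = ρ/(μ−λ) = 0.2997/(100.57 − 30.14) = 0.2997/70.43 = 0.004255 hr

Final: 0.004255 hr


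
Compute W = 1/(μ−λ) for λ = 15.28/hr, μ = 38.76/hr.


W = 1/(μ−λ) = 1/(38.76 − 15.28) = 1/23.48 = 0.04259 hr

Final: 0.04259 hr


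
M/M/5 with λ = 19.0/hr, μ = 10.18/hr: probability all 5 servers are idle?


a = λ/μ = 19.0/10.18 = 1.8664; ρ = a/c = 0.3733
Σ_{k=0}^{4} a^k/k! (terms k=0..4) = 1.00000 + 1.86640 + 1.74173 + 1.08359 + 0.50561 = 6.19734
Tail: a^5/(5!(1−ρ)) = 22.64796/(120·0.6267) = 0.30114
P₀ = 1/(6.19734 + 0.30114) = 1/6.49848 = 0.153882

Final: 0.153882


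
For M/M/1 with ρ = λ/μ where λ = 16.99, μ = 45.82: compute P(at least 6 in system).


ρ = 16.99/45.82 = 0.3708
P(N ≥ n) = ρ^n = 0.3708^6 = 0.002599

Final: 0.002599


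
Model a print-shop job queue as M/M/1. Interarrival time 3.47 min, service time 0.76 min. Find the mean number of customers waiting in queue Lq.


λ = 60/3.47 = 17.2911 /hr
μ = 60/0.76 = 78.9474 /hr
ρ = λ/μ = 17.2911/78.9474 = 0.2190
Lq = ρ²/(1−ρ) = 0.04797/0.7810 = 0.06142

Final: 0.06142


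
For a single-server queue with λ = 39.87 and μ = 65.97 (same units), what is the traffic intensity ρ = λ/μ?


ρ = λ/μ = 39.87/65.97 = 0.6044

Final: 0.6044


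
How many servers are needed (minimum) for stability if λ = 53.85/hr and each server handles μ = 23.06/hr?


Stability requires cμ > λ ⇔ c > λ/μ.
λ/μ = 53.85/23.06 = 2.3352
Minimum integer c = ⌊2.3352⌋ + 1 = 3
Check: 3·23.06 = 69.18 > 53.85, while 2·23.06 = 46.12 ≤ 53.85

Final: 3 servers


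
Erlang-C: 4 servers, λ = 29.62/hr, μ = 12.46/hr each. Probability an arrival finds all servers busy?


a = λ/μ = 2.3772; ρ = a/4 = 0.5943
P₀ = 0.085313 (from M/M/c formula)
C(c,a) = [a^c/(c!(1−ρ))]·P₀ = [31.93508/(24·0.4057)]·0.085313
= 3.27985·0.085313 = 0.279813

Final: 0.279813


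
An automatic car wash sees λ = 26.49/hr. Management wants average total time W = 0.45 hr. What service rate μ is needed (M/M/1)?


W = 1/(μ−λ) ⇒ μ − λ = 1/W = 1/0.45 = 2.2222
μ = λ + 1/W = 26.49 + 2.2222 = 28.7122 per hr

Final: 28.7122 /hr


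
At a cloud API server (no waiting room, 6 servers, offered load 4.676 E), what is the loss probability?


B(c,a) = (a^c/c!) / Σ_{k=0}^{c} a^k/k!
a^6/6! = 14.518258
Σ terms (k=0..6): 1.00000 + 4.67600 + 10.93249 + 17.04010 + 19.91988 + 18.62907 + 14.51826 = 86.715807
B = 14.518258/86.715807 = 0.167423

Final: 0.167423


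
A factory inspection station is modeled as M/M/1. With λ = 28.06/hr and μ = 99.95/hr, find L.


ρ = λ/μ = 28.06/99.95 = 0.2807
L = ρ/(1−ρ) = 0.2807/(1 − 0.2807) = 0.2807/0.7193 = 0.3903

Final: 0.3903


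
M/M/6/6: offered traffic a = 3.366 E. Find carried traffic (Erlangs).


B(6,3.366) = 0.073840 (Erlang-B)
Carried load = a(1 − B) = 3.366·(1 − 0.073840) = 3.366·0.926160 = 3.1175 E

Final: 3.1175 Erlangs


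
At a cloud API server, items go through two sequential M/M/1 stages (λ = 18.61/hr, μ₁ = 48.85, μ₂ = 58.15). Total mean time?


Each node sees arrival rate λ = 18.61/hr (tandem ⇒ throughput preserved).
W₁ = 1/(μ₁−λ) = 1/(48.85−18.61) = 0.03307 hr
W₂ = 1/(μ₂−λ) = 1/(58.15−18.61) = 0.02529 hr
W_total = W₁ + W₂ = 0.03307 + 0.02529 = 0.05836 hr

Final: 0.05836 hr


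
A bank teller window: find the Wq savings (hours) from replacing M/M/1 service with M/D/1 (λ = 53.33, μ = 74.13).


ρ = 53.33/74.13 = 0.7194
Wq(M/M/1) = ρ/(μ−λ) = 0.7194/20.80 = 0.03459 hr
Wq(M/D/1) = ρ/(2(μ−λ)) = 0.01729 hr
Savings = 0.03459 − 0.01729 = 0.01729 hr

Final: 0.01729 hr


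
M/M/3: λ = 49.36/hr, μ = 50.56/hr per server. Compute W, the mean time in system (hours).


a = 0.9763; ρ = 0.3254; P₀ = 0.372758
Lq = P₀·a^c·ρ/(c!(1−ρ)²) = 0.04134
Wq = Lq/λ = 0.04134/49.36 = 0.0008375 hr
W = Wq + 1/μ = 0.0008375 + 0.01978 = 0.02062 hr

Final: 0.02062 hr


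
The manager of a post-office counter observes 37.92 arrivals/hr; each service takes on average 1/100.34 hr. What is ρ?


ρ = λ/μ = 37.92/100.34 = 0.3779

Final: 0.3779


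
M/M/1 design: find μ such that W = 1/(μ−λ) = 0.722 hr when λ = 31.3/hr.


W = 1/(μ−λ) ⇒ μ − λ = 1/W = 1/0.722 = 1.3850
μ = λ + 1/W = 31.3 + 1.3850 = 32.6850 per hr

Final: 32.6850 /hr


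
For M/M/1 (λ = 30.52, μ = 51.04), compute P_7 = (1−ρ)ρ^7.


ρ = 30.52/51.04 = 0.5980
P_n = (1−ρ)·ρ^n = (1 − 0.5980)·0.5980^7 = 0.4020·0.027335 = 0.010990

Final: 0.010990


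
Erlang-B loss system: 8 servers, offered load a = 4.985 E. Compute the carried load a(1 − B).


B(8,4.985) = 0.069345 (Erlang-B)
Carried load = a(1 − B) = 4.985·(1 − 0.069345) = 4.985·0.930655 = 4.6393 E

Final: 4.6393 Erlangs


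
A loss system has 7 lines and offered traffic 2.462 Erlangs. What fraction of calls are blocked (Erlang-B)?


B(c,a) = (a^c/c!) / Σ_{k=0}^{c} a^k/k!
a^7/7! = 0.108789
Σ terms (k=0..7): 1.00000 + 2.46200 + 3.03072 + 2.48721 + 1.53088 + 0.75380 + 0.30931 + 0.10879 = 11.682719
B = 0.108789/11.682719 = 0.009312

Final: 0.009312


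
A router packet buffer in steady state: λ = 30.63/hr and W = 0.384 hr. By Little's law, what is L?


L = λW = 30.63·0.384 = 11.7619

Final: 11.7619


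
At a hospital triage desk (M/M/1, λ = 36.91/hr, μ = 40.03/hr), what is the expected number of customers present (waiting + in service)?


ρ = λ/μ = 36.91/40.03 = 0.9221
L = ρ/(1−ρ) = 0.9221/(1 − 0.9221) = 0.9221/0.07794 = 11.8301

Final: 11.8301


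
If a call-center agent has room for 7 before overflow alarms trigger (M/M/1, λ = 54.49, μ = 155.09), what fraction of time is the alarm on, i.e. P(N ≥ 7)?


ρ = 54.49/155.09 = 0.3513
P(N ≥ n) = ρ^n = 0.3513^7 = 0.0006609

Final: 0.0006609


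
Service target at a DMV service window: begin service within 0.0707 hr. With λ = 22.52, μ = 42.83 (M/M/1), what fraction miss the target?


ρ = 22.52/42.83 = 0.5258
P(Wq > t) = ρ·e^{−(μ−λ)t} = 0.5258·e^{−1.4359}
= 0.5258·0.237897 = 0.125086

Final: 0.125086


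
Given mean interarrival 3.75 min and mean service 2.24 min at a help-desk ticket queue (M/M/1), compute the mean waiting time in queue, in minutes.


λ = 60/3.75 = 16.0000 /hr
μ = 60/2.24 = 26.7857 /hr
ρ = λ/μ = 16.0000/26.7857 = 0.5973
Wq = ρ/(μ−λ) = 0.5973/(26.7857−16.0000) = 0.05538 hr
In minutes: 0.05538·60 = 3.323 min

Final: 3.323 min


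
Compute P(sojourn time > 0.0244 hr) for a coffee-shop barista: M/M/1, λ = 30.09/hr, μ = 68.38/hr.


W ~ Exponential(μ−λ) for M/M/1.
μ − λ = 68.38 − 30.09 = 38.2900
P(W > t) = e^{−(μ−λ)t} = e^{−0.9343} = 0.392870

Final: 0.392870


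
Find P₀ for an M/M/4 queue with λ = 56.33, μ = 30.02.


a = λ/μ = 56.33/30.02 = 1.8764; ρ = a/c = 0.4691
Σ_{k=0}^{3} a^k/k! (terms k=0..3) = 1.00000 + 1.87642 + 1.76047 + 1.10112 = 5.73801
Tail: a^4/(4!(1−ρ)) = 12.39699/(24·0.5309) = 0.97296
P₀ = 1/(5.73801 + 0.97296) = 1/6.71097 = 0.149010

Final: 0.149010


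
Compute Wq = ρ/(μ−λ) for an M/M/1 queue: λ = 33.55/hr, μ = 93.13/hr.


ρ = 33.55/93.13 = 0.3602
Wq = ρ/(μ−λ) = 0.3602/(93.13 − 33.55) = 0.3602/59.58 = 0.006046 hr

Final: 0.006046 hr


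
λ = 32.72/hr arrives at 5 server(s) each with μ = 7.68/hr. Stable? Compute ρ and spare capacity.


Total capacity cμ = 5·7.68 = 38.40/hr
ρ = λ/(cμ) = 32.72/38.40 = 0.8521
Stable ⇔ ρ < 1: YES
Spare capacity = cμ − λ = 38.40 − 32.72 = 5.68/hr

Final: ρ = 0.8521; stable; margin = 5.68/hr


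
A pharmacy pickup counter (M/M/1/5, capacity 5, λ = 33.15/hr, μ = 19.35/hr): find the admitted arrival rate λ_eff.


ρ = 1.7132; P_K = (1−ρ)ρ^5/(1−ρ^6) = 0.433433
λ_eff = λ(1 − P_K) = 33.15·(1 − 0.433433) = 33.15·0.566567 = 18.7817 /hr

Final: 18.7817 /hr


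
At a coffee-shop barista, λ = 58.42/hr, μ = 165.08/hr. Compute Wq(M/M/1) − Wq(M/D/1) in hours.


ρ = 58.42/165.08 = 0.3539
Wq(M/M/1) = ρ/(μ−λ) = 0.3539/106.66 = 0.003318 hr
Wq(M/D/1) = ρ/(2(μ−λ)) = 0.001659 hr
Savings = 0.003318 − 0.001659 = 0.001659 hr

Final: 0.001659 hr


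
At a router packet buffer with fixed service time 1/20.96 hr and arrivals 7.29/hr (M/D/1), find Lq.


ρ = 7.29/20.96 = 0.3478
M/D/1: Lq = ρ²/(2(1−ρ)) = 0.1210/(2·0.6522) = 0.09274

Final: 0.09274


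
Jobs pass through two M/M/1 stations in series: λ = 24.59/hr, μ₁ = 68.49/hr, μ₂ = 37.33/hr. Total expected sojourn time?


Each node sees arrival rate λ = 24.59/hr (tandem ⇒ throughput preserved).
W₁ = 1/(μ₁−λ) = 1/(68.49−24.59) = 0.02278 hr
W₂ = 1/(μ₂−λ) = 1/(37.33−24.59) = 0.07849 hr
W_total = W₁ + W₂ = 0.02278 + 0.07849 = 0.10127 hr

Final: 0.10127 hr


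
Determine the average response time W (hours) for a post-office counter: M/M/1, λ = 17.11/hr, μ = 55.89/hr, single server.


W = 1/(μ−λ) = 1/(55.89 − 17.11) = 1/38.78 = 0.02579 hr

Final: 0.02579 hr


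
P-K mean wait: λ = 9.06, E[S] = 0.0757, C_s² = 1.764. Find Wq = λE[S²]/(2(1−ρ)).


ρ = λ·E[S] = 9.06·0.0757 = 0.6858
E[S²] = E[S]²(1+C_s²) = 0.0757²·(1+1.764) = 0.015839
Wq = λ·E[S²]/(2(1−ρ)) = 9.06·0.015839/(2·0.3142) = 0.22839 hr

Final: 0.22839 hr


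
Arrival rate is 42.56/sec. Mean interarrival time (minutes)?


Mean interarrival time = 1/λ = 1/42.56 second = 0.02350 second
In minutes: 0.02350 × 0.0166667 = 0.0003916 min

Final: 0.0003916 min


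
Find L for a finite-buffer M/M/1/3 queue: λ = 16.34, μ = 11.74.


ρ = 16.34/11.74 = 1.3918
L = ρ[1 − (K+1)ρ^K + Kρ^(K+1)] / [(1−ρ)(1−ρ^(K+1))]
Numerator: 1.3918·(1 − 4·2.696199 + 3·3.752631) = 2.050291
Denominator: (-0.3918)·(-2.752631) = 1.078544
L = 2.050291/1.078544 = 1.9010

Final: 1.9010


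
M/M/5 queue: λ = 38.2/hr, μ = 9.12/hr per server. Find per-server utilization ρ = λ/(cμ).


ρ = λ/(cμ) = 38.2/(5·9.12) = 38.2/45.60 = 0.8377

Final: 0.8377


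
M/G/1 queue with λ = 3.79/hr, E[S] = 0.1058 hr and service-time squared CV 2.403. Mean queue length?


ρ = λ·E[S] = 3.79·0.1058 = 0.4010
Lq = ρ²(1+C_s²)/(2(1−ρ)) = 0.1608·(1+2.403)/(2·0.5990)
= 0.1608·3.4030/1.1980 = 0.45671

Final: 0.45671


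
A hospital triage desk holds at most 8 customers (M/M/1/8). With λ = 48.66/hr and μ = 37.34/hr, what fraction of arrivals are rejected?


ρ = λ/μ = 48.66/37.34 = 1.3032
P_K = (1−ρ)ρ^K/(1−ρ^(K+1)) = (-0.3032·8.317299)/(1 − 10.838773)
= -2.521474/-9.838773 = 0.256279

Final: 0.256279


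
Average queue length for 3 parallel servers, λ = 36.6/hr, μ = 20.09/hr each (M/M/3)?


a = λ/μ = 1.8218; ρ = a/3 = 0.6073
P₀ = 0.141899
Lq = P₀·a^c·ρ / (c!·(1−ρ)²) = 0.141899·6.04649·0.6073/(6·0.15424)
= 0.56301

Final: 0.56301


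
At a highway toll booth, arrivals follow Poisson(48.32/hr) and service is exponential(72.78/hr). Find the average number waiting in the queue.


ρ = 48.32/72.78 = 0.6639
Lq = ρ²/(1−ρ) = 0.4408/0.3361 = 1.3116

Final: 1.3116


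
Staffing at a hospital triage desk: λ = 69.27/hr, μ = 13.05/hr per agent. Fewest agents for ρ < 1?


Stability requires cμ > λ ⇔ c > λ/μ.
λ/μ = 69.27/13.05 = 5.3080
Minimum integer c = ⌊5.3080⌋ + 1 = 6
Check: 6·13.05 = 78.30 > 69.27, while 5·13.05 = 65.25 ≤ 69.27

Final: 6 servers


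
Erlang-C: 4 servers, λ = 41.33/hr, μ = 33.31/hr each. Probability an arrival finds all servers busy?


a = λ/μ = 1.2408; ρ = a/4 = 0.3102
P₀ = 0.288015 (from M/M/c formula)
C(c,a) = [a^c/(c!(1−ρ))]·P₀ = [2.37008/(24·0.6898)]·0.288015
= 0.14316·0.288015 = 0.041232

Final: 0.041232


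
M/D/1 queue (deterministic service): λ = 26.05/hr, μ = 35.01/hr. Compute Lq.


ρ = 26.05/35.01 = 0.7441
M/D/1: Lq = ρ²/(2(1−ρ)) = 0.5536/(2·0.2559) = 1.08165

Final: 1.08165


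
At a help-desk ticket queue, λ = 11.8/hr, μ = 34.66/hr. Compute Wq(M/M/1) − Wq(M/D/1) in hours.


ρ = 11.8/34.66 = 0.3405
Wq(M/M/1) = ρ/(μ−λ) = 0.3405/22.86 = 0.01489 hr
Wq(M/D/1) = ρ/(2(μ−λ)) = 0.007446 hr
Savings = 0.01489 − 0.007446 = 0.007446 hr

Final: 0.007446 hr


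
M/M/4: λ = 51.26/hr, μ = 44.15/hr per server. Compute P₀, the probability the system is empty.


a = λ/μ = 51.26/44.15 = 1.1610; ρ = a/c = 0.2903
Σ_{k=0}^{3} a^k/k! (terms k=0..3) = 1.00000 + 1.16104 + 0.67401 + 0.26085 = 3.09590
Tail: a^4/(4!(1−ρ)) = 1.81715/(24·0.7097) = 0.10668
P₀ = 1/(3.09590 + 0.10668) = 1/3.20258 = 0.312248

Final: 0.312248


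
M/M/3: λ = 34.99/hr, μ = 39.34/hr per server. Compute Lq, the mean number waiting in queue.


a = λ/μ = 0.8894; ρ = a/3 = 0.2965
P₀ = 0.407889
Lq = P₀·a^c·ρ / (c!·(1−ρ)²) = 0.407889·0.70360·0.2965/(6·0.49495)
= 0.02865

Final: 0.02865


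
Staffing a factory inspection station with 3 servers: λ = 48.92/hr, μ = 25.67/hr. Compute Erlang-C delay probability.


a = λ/μ = 1.9057; ρ = a/3 = 0.6352
P₀ = 0.126838 (from M/M/c formula)
C(c,a) = [a^c/(c!(1−ρ))]·P₀ = [6.92121/(6·0.3648)]·0.126838
= 3.16247·0.126838 = 0.401120

Final: 0.401120


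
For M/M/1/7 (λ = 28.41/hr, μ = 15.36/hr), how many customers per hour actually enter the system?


ρ = 1.8496; P_K = (1−ρ)ρ^7/(1−ρ^8) = 0.462723
λ_eff = λ(1 − P_K) = 28.41·(1 − 0.462723) = 28.41·0.537277 = 15.2640 /hr

Final: 15.2640 /hr


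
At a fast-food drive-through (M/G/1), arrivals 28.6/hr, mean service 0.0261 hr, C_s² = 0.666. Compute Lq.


ρ = λ·E[S] = 28.6·0.0261 = 0.7465
Lq = ρ²(1+C_s²)/(2(1−ρ)) = 0.5572·(1+0.666)/(2·0.2535)
= 0.5572·1.6660/0.5071 = 1.83068

Final: 1.83068


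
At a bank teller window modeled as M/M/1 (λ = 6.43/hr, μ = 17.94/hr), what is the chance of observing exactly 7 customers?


ρ = 6.43/17.94 = 0.3584
P_n = (1−ρ)·ρ^n = (1 − 0.3584)·0.3584^7 = 0.6416·0.0007598 = 0.0004875

Final: 0.0004875


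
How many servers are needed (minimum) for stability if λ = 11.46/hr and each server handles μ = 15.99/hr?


Stability requires cμ > λ ⇔ c > λ/μ.
λ/μ = 11.46/15.99 = 0.7167
Minimum integer c = ⌊0.7167⌋ + 1 = 1
Check: 1·15.99 = 15.99 > 11.46, while 0·15.99 = 0.00 ≤ 11.46

Final: 1 servers


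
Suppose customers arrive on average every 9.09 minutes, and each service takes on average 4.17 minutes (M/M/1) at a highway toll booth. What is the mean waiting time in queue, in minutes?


λ = 60/9.09 = 6.6007 /hr
μ = 60/4.17 = 14.3885 /hr
ρ = λ/μ = 6.6007/14.3885 = 0.4587
Wq = ρ/(μ−λ) = 0.4587/(14.3885−6.6007) = 0.05891 hr
In minutes: 0.05891·60 = 3.534 min

Final: 3.534 min


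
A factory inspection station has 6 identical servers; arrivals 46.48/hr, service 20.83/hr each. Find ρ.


ρ = λ/(cμ) = 46.48/(6·20.83) = 46.48/124.98 = 0.3719

Final: 0.3719


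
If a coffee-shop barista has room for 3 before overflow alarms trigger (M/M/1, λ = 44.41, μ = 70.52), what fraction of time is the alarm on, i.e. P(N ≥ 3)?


ρ = 44.41/70.52 = 0.6298
P(N ≥ n) = ρ^n = 0.6298^3 = 0.249750

Final: 0.249750


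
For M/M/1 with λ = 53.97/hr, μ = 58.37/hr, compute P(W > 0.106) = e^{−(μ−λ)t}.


W ~ Exponential(μ−λ) for M/M/1.
μ − λ = 58.37 − 53.97 = 4.4000
P(W > t) = e^{−(μ−λ)t} = e^{−0.4664} = 0.627256

Final: 0.627256


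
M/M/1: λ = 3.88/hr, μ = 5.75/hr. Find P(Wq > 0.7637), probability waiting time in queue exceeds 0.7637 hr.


ρ = 3.88/5.75 = 0.6748
P(Wq > t) = ρ·e^{−(μ−λ)t} = 0.6748·e^{−1.4281}
= 0.6748·0.239759 = 0.161786

Final: 0.161786


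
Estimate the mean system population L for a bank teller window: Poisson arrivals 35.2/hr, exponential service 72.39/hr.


ρ = λ/μ = 35.2/72.39 = 0.4863
L = ρ/(1−ρ) = 0.4863/(1 − 0.4863) = 0.4863/0.5137 = 0.9465

Final: 0.9465


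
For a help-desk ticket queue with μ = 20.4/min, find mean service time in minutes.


Mean service time = 1/μ = 1/20.4 minute = 0.04902 minute
In minutes: 0.04902 × 1 = 0.04902 min

Final: 0.04902 min


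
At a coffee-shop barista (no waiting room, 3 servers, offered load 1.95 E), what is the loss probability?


B(c,a) = (a^c/c!) / Σ_{k=0}^{c} a^k/k!
a^3/3! = 1.235812
Σ terms (k=0..3): 1.00000 + 1.95000 + 1.90125 + 1.23581 = 6.087063
B = 1.235812/6.087063 = 0.203023

Final: 0.203023


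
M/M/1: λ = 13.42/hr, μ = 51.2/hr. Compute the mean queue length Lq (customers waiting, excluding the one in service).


ρ = 13.42/51.2 = 0.2621
Lq = ρ²/(1−ρ) = 0.06870/0.7379 = 0.09311

Final: 0.09311


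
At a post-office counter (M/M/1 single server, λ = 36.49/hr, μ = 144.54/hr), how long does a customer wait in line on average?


ρ = 36.49/144.54 = 0.2525
Wq = ρ/(μ−λ) = 0.2525/(144.54 − 36.49) = 0.2525/108.05 = 0.002336 hr

Final: 0.002336 hr


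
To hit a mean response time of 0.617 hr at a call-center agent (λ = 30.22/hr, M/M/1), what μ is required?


W = 1/(μ−λ) ⇒ μ − λ = 1/W = 1/0.617 = 1.6207
μ = λ + 1/W = 30.22 + 1.6207 = 31.8407 per hr

Final: 31.8407 /hr


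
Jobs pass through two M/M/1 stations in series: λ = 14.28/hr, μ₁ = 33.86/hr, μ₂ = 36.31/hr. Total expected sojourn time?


Each node sees arrival rate λ = 14.28/hr (tandem ⇒ throughput preserved).
W₁ = 1/(μ₁−λ) = 1/(33.86−14.28) = 0.05107 hr
W₂ = 1/(μ₂−λ) = 1/(36.31−14.28) = 0.04539 hr
W_total = W₁ + W₂ = 0.05107 + 0.04539 = 0.09647 hr

Final: 0.09647 hr


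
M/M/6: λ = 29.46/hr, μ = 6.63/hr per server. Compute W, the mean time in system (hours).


a = 4.4434; ρ = 0.7406; P₀ = 0.009821
Lq = P₀·a^c·ρ/(c!(1−ρ)²) = 1.15526
Wq = Lq/λ = 1.15526/29.46 = 0.03921 hr
W = Wq + 1/μ = 0.03921 + 0.15083 = 0.19004 hr

Final: 0.19004 hr


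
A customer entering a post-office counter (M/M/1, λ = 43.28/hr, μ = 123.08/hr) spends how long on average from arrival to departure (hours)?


W = 1/(μ−λ) = 1/(123.08 − 43.28) = 1/79.80 = 0.01253 hr

Final: 0.01253 hr


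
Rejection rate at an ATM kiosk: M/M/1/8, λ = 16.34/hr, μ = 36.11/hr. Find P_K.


ρ = λ/μ = 16.34/36.11 = 0.4525
P_K = (1−ρ)ρ^K/(1−ρ^(K+1)) = (0.5475·0.001758)/(1 − 0.0007955)
= 0.0009624/0.999205 = 0.0009632

Final: 0.0009632


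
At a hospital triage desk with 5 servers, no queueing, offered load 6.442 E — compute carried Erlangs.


B(5,6.442) = 0.390165 (Erlang-B)
Carried load = a(1 − B) = 6.442·(1 − 0.390165) = 6.442·0.609835 = 3.9286 E

Final: 3.9286 Erlangs


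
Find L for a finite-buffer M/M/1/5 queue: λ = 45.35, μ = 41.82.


ρ = 45.35/41.82 = 1.0844
L = ρ[1 − (K+1)ρ^K + Kρ^(K+1)] / [(1−ρ)(1−ρ^(K+1))]
Numerator: 1.0844·(1 − 6·1.499569 + 5·1.626146) = 0.144573
Denominator: (-0.08441)·(-0.626146) = 0.052853
L = 0.144573/0.052853 = 2.7354

Final: 2.7354


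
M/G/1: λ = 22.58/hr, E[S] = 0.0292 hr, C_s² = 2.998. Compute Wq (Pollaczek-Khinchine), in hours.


ρ = λ·E[S] = 22.58·0.0292 = 0.6593
E[S²] = E[S]²(1+C_s²) = 0.0292²·(1+2.998) = 0.003409
Wq = λ·E[S²]/(2(1−ρ)) = 22.58·0.003409/(2·0.3407) = 0.11297 hr

Final: 0.11297 hr


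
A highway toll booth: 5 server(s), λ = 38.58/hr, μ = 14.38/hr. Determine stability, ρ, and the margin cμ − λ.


Total capacity cμ = 5·14.38 = 71.90/hr
ρ = λ/(cμ) = 38.58/71.90 = 0.5366
Stable ⇔ ρ < 1: YES
Spare capacity = cμ − λ = 71.90 − 38.58 = 33.32/hr

Final: ρ = 0.5366; stable; margin = 33.32/hr


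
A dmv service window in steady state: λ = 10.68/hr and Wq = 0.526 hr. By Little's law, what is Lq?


Lq = λWq = 10.68·0.526 = 5.6177

Final: 5.6177


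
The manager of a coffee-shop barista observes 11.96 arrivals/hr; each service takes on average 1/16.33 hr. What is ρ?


ρ = λ/μ = 11.96/16.33 = 0.7324

Final: 0.7324


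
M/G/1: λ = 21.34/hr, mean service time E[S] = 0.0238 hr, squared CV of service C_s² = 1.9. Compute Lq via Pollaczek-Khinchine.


ρ = λ·E[S] = 21.34·0.0238 = 0.5079
Lq = ρ²(1+C_s²)/(2(1−ρ)) = 0.2580·(1+1.9)/(2·0.4921)
= 0.2580·2.9000/0.9842 = 0.76006

Final: 0.76006


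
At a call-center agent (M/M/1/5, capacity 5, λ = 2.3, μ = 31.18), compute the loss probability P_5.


ρ = λ/μ = 2.3/31.18 = 0.07377
P_K = (1−ρ)ρ^K/(1−ρ^(K+1)) = (0.9262·0.000002184)/(1 − 0.0000001611)
= 0.000002023/1.000000 = 0.000002023

Final: 0.000002023


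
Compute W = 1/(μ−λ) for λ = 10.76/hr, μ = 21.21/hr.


W = 1/(μ−λ) = 1/(21.21 − 10.76) = 1/10.45 = 0.09569 hr

Final: 0.09569 hr


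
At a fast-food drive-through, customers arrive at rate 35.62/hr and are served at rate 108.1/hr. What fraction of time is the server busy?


ρ = λ/μ = 35.62/108.1 = 0.3295

Final: 0.3295


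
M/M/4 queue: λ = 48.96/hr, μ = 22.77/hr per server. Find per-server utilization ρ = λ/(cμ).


ρ = λ/(cμ) = 48.96/(4·22.77) = 48.96/91.08 = 0.5375

Final: 0.5375


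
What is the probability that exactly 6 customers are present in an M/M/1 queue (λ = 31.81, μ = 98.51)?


ρ = 31.81/98.51 = 0.3229
P_n = (1−ρ)·ρ^n = (1 − 0.3229)·0.3229^6 = 0.6771·0.001134 = 0.0007676

Final: 0.0007676


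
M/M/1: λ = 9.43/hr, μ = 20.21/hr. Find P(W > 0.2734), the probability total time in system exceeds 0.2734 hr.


W ~ Exponential(μ−λ) for M/M/1.
μ − λ = 20.21 − 9.43 = 10.7800
P(W > t) = e^{−(μ−λ)t} = e^{−2.9473} = 0.052484

Final: 0.052484


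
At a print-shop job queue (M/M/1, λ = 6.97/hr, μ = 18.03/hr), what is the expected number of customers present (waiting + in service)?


ρ = λ/μ = 6.97/18.03 = 0.3866
L = ρ/(1−ρ) = 0.3866/(1 − 0.3866) = 0.3866/0.6134 = 0.6302

Final: 0.6302


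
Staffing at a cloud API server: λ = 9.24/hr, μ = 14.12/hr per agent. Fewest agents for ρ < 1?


Stability requires cμ > λ ⇔ c > λ/μ.
λ/μ = 9.24/14.12 = 0.6544
Minimum integer c = ⌊0.6544⌋ + 1 = 1
Check: 1·14.12 = 14.12 > 9.24, while 0·14.12 = 0.00 ≤ 9.24

Final: 1 servers


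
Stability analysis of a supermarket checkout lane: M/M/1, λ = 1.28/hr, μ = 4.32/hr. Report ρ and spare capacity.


Total capacity cμ = 1·4.32 = 4.32/hr
ρ = λ/(cμ) = 1.28/4.32 = 0.2963
Stable ⇔ ρ < 1: YES
Spare capacity = cμ − λ = 4.32 − 1.28 = 3.04/hr

Final: ρ = 0.2963; stable; margin = 3.04/hr


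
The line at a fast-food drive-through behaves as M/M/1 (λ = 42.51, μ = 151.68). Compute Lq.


ρ = 42.51/151.68 = 0.2803
Lq = ρ²/(1−ρ) = 0.07855/0.7197 = 0.1091

Final: 0.1091


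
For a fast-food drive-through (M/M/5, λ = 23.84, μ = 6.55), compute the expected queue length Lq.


a = λ/μ = 3.6397; ρ = a/5 = 0.7279
P₀ = 0.021656
Lq = P₀·a^c·ρ / (c!·(1−ρ)²) = 0.021656·638.74094·0.7279/(120·0.07402)
= 1.13366

Final: 1.13366


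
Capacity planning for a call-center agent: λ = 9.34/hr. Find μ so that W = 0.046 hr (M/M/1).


W = 1/(μ−λ) ⇒ μ − λ = 1/W = 1/0.046 = 21.7391
μ = λ + 1/W = 9.34 + 21.7391 = 31.0791 per hr

Final: 31.0791 /hr


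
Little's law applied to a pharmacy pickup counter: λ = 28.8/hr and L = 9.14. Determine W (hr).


W = L/λ = 9.14/28.8 = 0.3174 hr

Final: 0.3174 hr


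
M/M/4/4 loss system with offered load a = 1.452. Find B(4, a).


B(c,a) = (a^c/c!) / Σ_{k=0}^{c} a^k/k!
a^4/4! = 0.185206
Σ terms (k=0..4): 1.00000 + 1.45200 + 1.05415 + 0.51021 + 0.18521 = 4.201568
B = 0.185206/4.201568 = 0.044080

Final: 0.044080


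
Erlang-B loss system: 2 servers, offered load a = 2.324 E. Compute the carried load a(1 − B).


B(2,2.324) = 0.448252 (Erlang-B)
Carried load = a(1 − B) = 2.324·(1 − 0.448252) = 2.324·0.551748 = 1.2823 E

Final: 1.2823 Erlangs


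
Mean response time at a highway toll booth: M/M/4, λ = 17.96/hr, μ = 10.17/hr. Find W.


a = 1.7660; ρ = 0.4415; P₀ = 0.167537
Lq = P₀·a^c·ρ/(c!(1−ρ)²) = 0.09610
Wq = Lq/λ = 0.09610/17.96 = 0.005351 hr
W = Wq + 1/μ = 0.005351 + 0.09833 = 0.10368 hr

Final: 0.10368 hr


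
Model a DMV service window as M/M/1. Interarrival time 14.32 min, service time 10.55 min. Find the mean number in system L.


λ = 60/14.32 = 4.1899 /hr
μ = 60/10.55 = 5.6872 /hr
ρ = λ/μ = 4.1899/5.6872 = 0.7367
L = ρ/(1−ρ) = 0.7367/0.2633 = 2.7984

Final: 2.7984


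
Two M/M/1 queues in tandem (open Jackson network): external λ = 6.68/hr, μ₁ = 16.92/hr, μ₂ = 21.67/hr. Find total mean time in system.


Each node sees arrival rate λ = 6.68/hr (tandem ⇒ throughput preserved).
W₁ = 1/(μ₁−λ) = 1/(16.92−6.68) = 0.09766 hr
W₂ = 1/(μ₂−λ) = 1/(21.67−6.68) = 0.06671 hr
W_total = W₁ + W₂ = 0.09766 + 0.06671 = 0.16437 hr

Final: 0.16437 hr


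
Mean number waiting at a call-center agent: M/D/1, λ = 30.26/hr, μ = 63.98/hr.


ρ = 30.26/63.98 = 0.4730
M/D/1: Lq = ρ²/(2(1−ρ)) = 0.2237/(2·0.5270) = 0.21221

Final: 0.21221


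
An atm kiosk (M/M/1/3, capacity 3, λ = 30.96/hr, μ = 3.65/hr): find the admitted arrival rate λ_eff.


ρ = 8.4822; P_K = (1−ρ)ρ^3/(1−ρ^4) = 0.882276
λ_eff = λ(1 − P_K) = 30.96·(1 − 0.882276) = 30.96·0.117724 = 3.6447 /hr

Final: 3.6447 /hr


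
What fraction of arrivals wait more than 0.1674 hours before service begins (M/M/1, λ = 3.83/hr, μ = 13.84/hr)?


ρ = 3.83/13.84 = 0.2767
P(Wq > t) = ρ·e^{−(μ−λ)t} = 0.2767·e^{−1.6757}
= 0.2767·0.187182 = 0.051800

Final: 0.051800


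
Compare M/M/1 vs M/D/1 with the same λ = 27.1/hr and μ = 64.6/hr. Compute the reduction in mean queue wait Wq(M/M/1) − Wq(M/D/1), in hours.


ρ = 27.1/64.6 = 0.4195
Wq(M/M/1) = ρ/(μ−λ) = 0.4195/37.50 = 0.01119 hr
Wq(M/D/1) = ρ/(2(μ−λ)) = 0.005593 hr
Savings = 0.01119 − 0.005593 = 0.005593 hr

Final: 0.005593 hr


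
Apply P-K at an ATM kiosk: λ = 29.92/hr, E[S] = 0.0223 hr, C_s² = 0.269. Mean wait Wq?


ρ = λ·E[S] = 29.92·0.0223 = 0.6672
E[S²] = E[S]²(1+C_s²) = 0.0223²·(1+0.269) = 0.0006311
Wq = λ·E[S²]/(2(1−ρ)) = 29.92·0.0006311/(2·0.3328) = 0.02837 hr

Final: 0.02837 hr


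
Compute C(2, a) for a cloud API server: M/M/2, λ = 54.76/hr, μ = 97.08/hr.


a = λ/μ = 0.5641; ρ = a/2 = 0.2820
P₀ = 0.560019 (from M/M/c formula)
C(c,a) = [a^c/(c!(1−ρ))]·P₀ = [0.31818/(2·0.7180)]·0.560019
= 0.22158·0.560019 = 0.124090

Final: 0.124090


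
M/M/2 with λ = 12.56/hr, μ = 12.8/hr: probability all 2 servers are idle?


a = λ/μ = 12.56/12.8 = 0.9812; ρ = a/c = 0.4906
Σ_{k=0}^{1} a^k/k! (terms k=0..1) = 1.00000 + 0.98125 = 1.98125
Tail: a^2/(2!(1−ρ)) = 0.96285/(2·0.5094) = 0.94513
P₀ = 1/(1.98125 + 0.94513) = 1/2.92638 = 0.341719

Final: 0.341719


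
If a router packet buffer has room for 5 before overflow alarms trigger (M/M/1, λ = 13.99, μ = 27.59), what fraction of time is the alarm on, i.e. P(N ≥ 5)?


ρ = 13.99/27.59 = 0.5071
P(N ≥ n) = ρ^n = 0.5071^5 = 0.033522

Final: 0.033522


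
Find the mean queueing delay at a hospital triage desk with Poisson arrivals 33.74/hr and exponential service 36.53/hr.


ρ = 33.74/36.53 = 0.9236
Wq = ρ/(μ−λ) = 0.9236/(36.53 − 33.74) = 0.9236/2.79 = 0.3310 hr

Final: 0.3310 hr


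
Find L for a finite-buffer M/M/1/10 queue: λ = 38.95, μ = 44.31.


ρ = 38.95/44.31 = 0.8790
L = ρ[1 − (K+1)ρ^K + Kρ^(K+1)] / [(1−ρ)(1−ρ^(K+1))]
Numerator: 0.8790·(1 − 11·0.275459 + 10·0.242138) = 0.343992
Denominator: (0.1210)·(0.757862) = 0.091675
L = 0.343992/0.091675 = 3.7523

Final: 3.7523


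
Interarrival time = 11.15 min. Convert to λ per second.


λ = 1/(interarrival time) in consistent units.
1 second = 0.0166667 min, so λ = 0.0166667/11.15 = 0.001495 per second

Final: 0.001495 /sec


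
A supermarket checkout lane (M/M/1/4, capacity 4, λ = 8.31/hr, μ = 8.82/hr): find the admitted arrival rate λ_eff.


ρ = 0.9422; P_K = (1−ρ)ρ^4/(1−ρ^5) = 0.176911
λ_eff = λ(1 − P_K) = 8.31·(1 − 0.176911) = 8.31·0.823089 = 6.8399 /hr

Final: 6.8399 /hr
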